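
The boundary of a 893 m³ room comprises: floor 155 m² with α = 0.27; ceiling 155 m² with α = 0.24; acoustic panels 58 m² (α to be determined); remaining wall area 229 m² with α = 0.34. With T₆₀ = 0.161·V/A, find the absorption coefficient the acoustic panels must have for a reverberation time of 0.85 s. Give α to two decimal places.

0.21

From T₆₀ = 0.161·V/A, the target T₆₀ = 0.85 s needs A = 0.161·893/0.85 = 169.14 m².
Absorption from the other surfaces = 155·0.27 + 155·0.24 + 229·0.34 = 156.91 m², so the acoustic panels must supply 12.23 m² over 58 m².
α = 12.23/58 = 0.211.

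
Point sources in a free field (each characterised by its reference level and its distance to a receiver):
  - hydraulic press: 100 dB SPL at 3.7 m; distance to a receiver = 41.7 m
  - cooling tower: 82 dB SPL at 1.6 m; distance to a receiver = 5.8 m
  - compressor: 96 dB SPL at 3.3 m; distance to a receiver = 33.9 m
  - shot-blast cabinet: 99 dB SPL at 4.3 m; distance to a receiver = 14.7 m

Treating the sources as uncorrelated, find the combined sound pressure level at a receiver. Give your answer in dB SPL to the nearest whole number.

89 dB SPL

First find each source's level at the receiver (point-source: −20·log₁₀(r/r_ref)), then combine on an intensity basis.
hydraulic press: 100 − 20·log₁₀(41.7/3.7) = 100 − 21.04 = 78.96 dB SPL.
cooling tower: 82 − 20·log₁₀(5.8/1.6) = 82 − 11.19 = 70.81 dB SPL.
compressor: 96 − 20·log₁₀(33.9/3.3) = 96 − 20.23 = 75.77 dB SPL.
shot-blast cabinet: 99 − 20·log₁₀(14.7/4.3) = 99 − 10.68 = 88.32 dB SPL.
Σ 10^(L/10) = 8.082e+08 → L_total = 10·log₁₀(8.082e+08) = 89.08 dB SPL.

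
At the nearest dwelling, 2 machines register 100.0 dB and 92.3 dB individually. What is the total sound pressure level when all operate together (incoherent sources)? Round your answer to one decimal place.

Incoherent sources combine by intensity addition: L_total = 10·log₁₀(Σ 10^(L_i/10)).
Σ 10^(L/10) = 10^(100.0/10) + 10^(92.3/10) = 1.170e+10.
L_total = 10·log₁₀(1.170e+10) = 100.68 dB.

100.7 dB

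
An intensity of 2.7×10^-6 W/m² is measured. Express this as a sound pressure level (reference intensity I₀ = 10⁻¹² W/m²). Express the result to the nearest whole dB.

L = 10·log₁₀(I/I₀) = 10·log₁₀(2.7×10^-6/10⁻¹²) = 10·log₁₀(2.7×10^6).
L = 10·(0.4314 + 6) = 64.31 dB.

64 dB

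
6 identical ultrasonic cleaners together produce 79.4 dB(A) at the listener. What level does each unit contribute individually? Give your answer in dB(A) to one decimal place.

Dividing the total intensity by 6 lowers the level by 10·log₁₀ 6 = 7.782 dB: L₁ = 79.4 − 7.782.

71.6 dB(A)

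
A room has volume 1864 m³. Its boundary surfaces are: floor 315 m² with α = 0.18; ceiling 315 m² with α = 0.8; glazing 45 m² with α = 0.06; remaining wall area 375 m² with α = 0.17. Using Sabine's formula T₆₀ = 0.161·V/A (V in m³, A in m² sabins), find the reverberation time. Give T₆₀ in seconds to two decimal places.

Summing Sᵢαᵢ: 315·0.18 + 315·0.8 + 45·0.06 + 375·0.17 = 375.15 m².
T₆₀ = 0.161·V/A = 0.161·1864/375.15 = 0.800 s.

0.80 s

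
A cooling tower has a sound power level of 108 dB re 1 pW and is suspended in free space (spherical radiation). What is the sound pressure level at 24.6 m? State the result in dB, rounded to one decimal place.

69.2 dB

Free-field spherical radiation: L_p = L_w − 10·log₁₀(4π·r²), r = 24.6 m.
4π·r² = 7605 m², 10·log₁₀ of that is 38.811 dB.
L_p = 108 − 38.811 = 69.19 dB.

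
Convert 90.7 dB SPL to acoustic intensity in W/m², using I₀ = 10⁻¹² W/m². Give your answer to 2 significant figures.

0.0012 W/m²

L = 10·log₁₀(I/I₀) ⇒ I = I₀·10^(L/10) = 10⁻¹² × 10^9.07.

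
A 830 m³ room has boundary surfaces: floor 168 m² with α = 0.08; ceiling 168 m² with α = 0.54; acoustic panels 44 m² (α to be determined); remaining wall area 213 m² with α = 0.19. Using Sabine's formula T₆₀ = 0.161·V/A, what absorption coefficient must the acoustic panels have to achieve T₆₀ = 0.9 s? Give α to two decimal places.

A = 0.161·V/T₆₀ = 0.161·830/0.9 = 148.48 m² sabins.
Absorption from the other surfaces = 168·0.08 + 168·0.54 + 213·0.19 = 144.63 m², so the acoustic panels must supply 3.85 m² over 44 m².
α = 3.85/44 = 0.087.

0.09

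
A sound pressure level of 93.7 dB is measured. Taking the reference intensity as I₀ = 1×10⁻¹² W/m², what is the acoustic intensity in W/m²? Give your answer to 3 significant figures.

L = 10·log₁₀(I/I₀) ⇒ I = I₀·10^(L/10) = 10⁻¹² × 10^9.37.

0.00234 W/m²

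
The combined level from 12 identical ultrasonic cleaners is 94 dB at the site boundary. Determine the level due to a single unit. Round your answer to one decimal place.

12 equal contributions raise the level by 10·log₁₀ 12 = 10.792 dB, so each unit alone gives 94 − 10.792.

83.2 dB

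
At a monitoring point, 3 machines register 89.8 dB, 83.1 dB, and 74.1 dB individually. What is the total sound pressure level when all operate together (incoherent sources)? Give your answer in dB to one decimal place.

90.7 dB

Incoherent sources combine by intensity addition: L_total = 10·log₁₀(Σ 10^(L_i/10)).
Σ 10^(L/10) = 10^(89.8/10) + 10^(83.1/10) + 10^(74.1/10) = 1.185e+09.
L_total = 10·log₁₀(1.185e+09) = 90.74 dB.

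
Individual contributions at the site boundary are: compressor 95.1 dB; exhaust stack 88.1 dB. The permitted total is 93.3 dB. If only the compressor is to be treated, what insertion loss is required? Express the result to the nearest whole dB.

Everything except the compressor sums to 10^(88.1/10) = 6.457e+08 in linear terms, 88.10 dB.
The limit corresponds to 10^(93.3/10) = 2.138e+09; subtracting the fixed part leaves 1.492e+09 for the compressor, i.e. 91.74 dB.
Required insertion loss = 95.1 − 91.74 = 3.36 dB.

3 dB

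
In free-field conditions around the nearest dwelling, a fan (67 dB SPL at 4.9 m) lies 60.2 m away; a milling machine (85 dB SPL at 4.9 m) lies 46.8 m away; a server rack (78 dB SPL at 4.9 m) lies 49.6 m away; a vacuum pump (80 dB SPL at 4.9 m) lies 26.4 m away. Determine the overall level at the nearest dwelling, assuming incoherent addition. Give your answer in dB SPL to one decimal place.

Apply inverse-square spreading to bring every level to the receiver, then sum 10^(L/10).
fan: 67 − 20·log₁₀(60.2/4.9) = 67 − 21.79 = 45.21 dB SPL.
milling machine: 85 − 20·log₁₀(46.8/4.9) = 85 − 19.60 = 65.40 dB SPL.
server rack: 78 − 20·log₁₀(49.6/4.9) = 78 − 20.11 = 57.89 dB SPL.
vacuum pump: 80 − 20·log₁₀(26.4/4.9) = 80 − 14.63 = 65.37 dB SPL.
Σ 10^(L/10) = 7.561e+06 → L_total = 10·log₁₀(7.561e+06) = 68.79 dB SPL.

68.8 dB SPL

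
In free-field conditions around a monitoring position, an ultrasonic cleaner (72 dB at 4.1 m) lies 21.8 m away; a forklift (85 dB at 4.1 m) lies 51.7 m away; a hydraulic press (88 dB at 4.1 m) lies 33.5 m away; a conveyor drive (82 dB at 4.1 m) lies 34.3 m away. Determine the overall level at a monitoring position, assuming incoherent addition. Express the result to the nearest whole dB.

72 dB

Propagate each source to the receiver with L = L_ref − 20·log₁₀(r/r_ref), then add intensities.
ultrasonic cleaner: 72 − 20·log₁₀(21.8/4.1) = 72 − 14.51 = 57.49 dB.
forklift: 85 − 20·log₁₀(51.7/4.1) = 85 − 22.01 = 62.99 dB.
hydraulic press: 88 − 20·log₁₀(33.5/4.1) = 88 − 18.25 = 69.75 dB.
conveyor drive: 82 − 20·log₁₀(34.3/4.1) = 82 − 18.45 = 63.55 dB.
Σ 10^(L/10) = 1.426e+07 → L_total = 10·log₁₀(1.426e+07) = 71.54 dB.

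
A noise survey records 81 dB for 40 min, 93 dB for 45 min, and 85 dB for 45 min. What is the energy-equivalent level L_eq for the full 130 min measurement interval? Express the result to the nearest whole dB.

The energy average is taken in the linear domain: L_eq = 10·log₁₀[(Σ tᵢ·10^(Lᵢ/10))/T], T = 130 min.
Σ tᵢ·10^(Lᵢ/10) = 40·10^(81/10) + 45·10^(93/10) + 45·10^(85/10) = 1.091e+11.
L_eq = 10·log₁₀(1.091e+11/130) = 89.24 dB.

89 dB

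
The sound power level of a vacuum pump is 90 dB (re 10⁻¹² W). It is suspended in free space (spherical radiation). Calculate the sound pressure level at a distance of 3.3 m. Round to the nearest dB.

69 dB

Free-field spherical radiation: L_p = L_w − 10·log₁₀(4π·r²), r = 3.3 m.
4π·r² = 136.8 m², 10·log₁₀ of that is 21.362 dB.
L_p = 90 − 21.362 = 68.64 dB.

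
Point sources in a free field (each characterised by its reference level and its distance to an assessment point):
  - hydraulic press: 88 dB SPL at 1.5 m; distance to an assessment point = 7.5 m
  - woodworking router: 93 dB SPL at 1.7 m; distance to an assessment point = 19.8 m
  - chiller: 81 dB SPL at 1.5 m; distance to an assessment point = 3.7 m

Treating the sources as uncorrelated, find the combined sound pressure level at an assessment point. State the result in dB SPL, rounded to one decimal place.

77.8 dB SPL

First find each source's level at the receiver (point-source: −20·log₁₀(r/r_ref)), then combine on an intensity basis.
hydraulic press: 88 − 20·log₁₀(7.5/1.5) = 88 − 13.98 = 74.02 dB SPL.
woodworking router: 93 − 20·log₁₀(19.8/1.7) = 93 − 21.32 = 71.68 dB SPL.
chiller: 81 − 20·log₁₀(3.7/1.5) = 81 − 7.84 = 73.16 dB SPL.
Σ 10^(L/10) = 6.064e+07 → L_total = 10·log₁₀(6.064e+07) = 77.83 dB SPL.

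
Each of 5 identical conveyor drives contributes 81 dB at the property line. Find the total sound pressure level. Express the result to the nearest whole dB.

With 5 equal, uncorrelated contributions the intensity is 5× that of one unit, giving a rise of 10·log₁₀ 5.
L_total = 81 + 10·log₁₀(5) = 81 + 6.990 = 87.99 dB.

88 dB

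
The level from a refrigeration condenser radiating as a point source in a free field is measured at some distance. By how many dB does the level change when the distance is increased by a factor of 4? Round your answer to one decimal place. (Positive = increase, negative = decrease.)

-12.0 dB

A point source loses 6 dB per doubling of distance; generally ΔL = −20·log₁₀(r₂/r₁).
ΔL = −20·log₁₀(4) = -12.04 dB.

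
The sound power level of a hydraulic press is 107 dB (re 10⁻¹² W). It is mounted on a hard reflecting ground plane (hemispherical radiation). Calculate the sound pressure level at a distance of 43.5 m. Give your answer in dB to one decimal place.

Free-field hemispherical radiation: L_p = L_w − 10·log₁₀(2π·r²), r = 43.5 m.
2π·r² = 1.189e+04 m², 10·log₁₀ of that is 40.752 dB.
L_p = 107 − 40.752 = 66.25 dB.

66.2 dB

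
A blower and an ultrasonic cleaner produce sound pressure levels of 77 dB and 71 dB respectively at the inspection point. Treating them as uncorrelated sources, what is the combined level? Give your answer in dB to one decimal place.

For uncorrelated sources the intensities add, so convert each level to linear form, sum, and take 10·log₁₀ of the total.
Σ 10^(L/10) = 10^(77/10) + 10^(71/10) = 6.271e+07.
L_total = 10·log₁₀(6.271e+07) = 77.97 dB.

78.0 dB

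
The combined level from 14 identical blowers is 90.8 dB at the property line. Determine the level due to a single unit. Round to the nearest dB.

79 dB

14 equal contributions raise the level by 10·log₁₀ 14 = 11.461 dB, so each unit alone gives 90.8 − 11.461.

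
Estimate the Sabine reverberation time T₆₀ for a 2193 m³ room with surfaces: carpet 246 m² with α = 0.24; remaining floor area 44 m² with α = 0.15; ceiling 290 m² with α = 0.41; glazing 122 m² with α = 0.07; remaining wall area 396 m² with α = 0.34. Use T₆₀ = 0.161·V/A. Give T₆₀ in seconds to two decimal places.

Total absorption A = 246·0.24 + 44·0.15 + 290·0.41 + 122·0.07 + 396·0.34 = 327.72 m² sabins.
T₆₀ = 0.161 × 2193 / 327.72 = 1.077 s.

1.08 s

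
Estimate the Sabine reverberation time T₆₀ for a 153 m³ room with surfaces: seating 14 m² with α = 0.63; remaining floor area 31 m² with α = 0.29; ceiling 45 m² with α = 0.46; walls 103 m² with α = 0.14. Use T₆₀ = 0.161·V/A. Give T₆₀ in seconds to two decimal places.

0.47 s

Total absorption A = 14·0.63 + 31·0.29 + 45·0.46 + 103·0.14 = 52.93 m² sabins.
T₆₀ = 0.161 × 153 / 52.93 = 0.465 s.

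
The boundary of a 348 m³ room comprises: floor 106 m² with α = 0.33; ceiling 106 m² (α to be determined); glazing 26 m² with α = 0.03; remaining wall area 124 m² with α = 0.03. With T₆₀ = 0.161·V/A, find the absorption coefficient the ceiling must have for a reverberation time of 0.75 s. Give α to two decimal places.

A = 0.161·V/T₆₀ = 0.161·348/0.75 = 74.70 m² sabins.
Absorption from the other surfaces = 106·0.33 + 26·0.03 + 124·0.03 = 39.48 m², so the ceiling must supply 35.22 m² over 106 m².
α = 35.22/106 = 0.332.

0.33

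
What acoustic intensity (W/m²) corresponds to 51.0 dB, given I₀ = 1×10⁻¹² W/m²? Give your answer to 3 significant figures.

I = I₀·10^(L/10) = 10⁻¹² × 10^(51.0/10) = 10^(-6.900).

1.26e-07 W/m²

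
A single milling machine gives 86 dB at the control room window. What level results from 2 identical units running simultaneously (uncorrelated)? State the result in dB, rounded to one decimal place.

N identical incoherent sources raise the level by 10·log₁₀ N.
L_total = 86 + 10·log₁₀(2) = 86 + 3.010 = 89.01 dB.

89.0 dB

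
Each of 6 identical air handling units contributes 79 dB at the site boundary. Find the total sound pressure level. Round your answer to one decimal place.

N identical incoherent sources raise the level by 10·log₁₀ N.
L_total = 79 + 10·log₁₀(6) = 79 + 7.782 = 86.78 dB.

86.8 dB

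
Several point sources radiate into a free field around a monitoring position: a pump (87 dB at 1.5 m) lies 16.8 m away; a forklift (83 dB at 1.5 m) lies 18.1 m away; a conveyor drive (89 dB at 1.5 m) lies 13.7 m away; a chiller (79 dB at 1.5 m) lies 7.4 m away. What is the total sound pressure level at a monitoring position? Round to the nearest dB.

Propagate each source to the receiver with L = L_ref − 20·log₁₀(r/r_ref), then add intensities.
pump: 87 − 20·log₁₀(16.8/1.5) = 87 − 20.98 = 66.02 dB.
forklift: 83 − 20·log₁₀(18.1/1.5) = 83 − 21.63 = 61.37 dB.
conveyor drive: 89 − 20·log₁₀(13.7/1.5) = 89 − 19.21 = 69.79 dB.
chiller: 79 − 20·log₁₀(7.4/1.5) = 79 − 13.86 = 65.14 dB.
Σ 10^(L/10) = 1.815e+07 → L_total = 10·log₁₀(1.815e+07) = 72.59 dB.

73 dB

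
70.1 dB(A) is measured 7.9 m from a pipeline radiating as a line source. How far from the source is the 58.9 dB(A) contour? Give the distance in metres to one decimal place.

Line-source spreading drops the level by 10·log₁₀(r₂/r₁); inverting, r₂/r₁ = 10^(ΔL/10).
r₂ = 7.9·10^((70.1−58.9)/10) = 7.9·10^(11.2/10) = 104.14 m.

104.1 m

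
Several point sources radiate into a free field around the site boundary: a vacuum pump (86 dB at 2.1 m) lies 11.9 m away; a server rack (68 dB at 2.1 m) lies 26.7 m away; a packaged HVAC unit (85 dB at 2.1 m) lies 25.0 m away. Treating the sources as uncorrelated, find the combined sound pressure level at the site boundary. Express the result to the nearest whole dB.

Apply inverse-square spreading to bring every level to the receiver, then sum 10^(L/10).
vacuum pump: 86 − 20·log₁₀(11.9/2.1) = 86 − 15.07 = 70.93 dB.
server rack: 68 − 20·log₁₀(26.7/2.1) = 68 − 22.09 = 45.91 dB.
packaged HVAC unit: 85 − 20·log₁₀(25.0/2.1) = 85 − 21.51 = 63.49 dB.
Σ 10^(L/10) = 1.467e+07 → L_total = 10·log₁₀(1.467e+07) = 71.66 dB.

72 dB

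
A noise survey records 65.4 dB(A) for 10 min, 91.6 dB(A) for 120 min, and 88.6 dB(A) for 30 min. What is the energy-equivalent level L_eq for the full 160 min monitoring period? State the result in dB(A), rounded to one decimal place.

90.9 dB(A)

Weight each interval's intensity by its duration and average over T = 160 min:
Σ tᵢ·10^(Lᵢ/10) = 10·10^(65.4/10) + 120·10^(91.6/10) + 30·10^(88.6/10) = 1.952e+11.
L_eq = 10·log₁₀(1.952e+11/160) = 90.86 dB(A).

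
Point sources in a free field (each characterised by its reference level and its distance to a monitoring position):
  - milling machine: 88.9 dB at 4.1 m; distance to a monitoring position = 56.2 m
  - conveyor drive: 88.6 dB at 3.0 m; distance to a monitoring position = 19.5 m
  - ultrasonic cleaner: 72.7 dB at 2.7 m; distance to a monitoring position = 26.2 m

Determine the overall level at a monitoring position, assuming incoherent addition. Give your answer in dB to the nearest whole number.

73 dB

Apply inverse-square spreading to bring every level to the receiver, then sum 10^(L/10).
milling machine: 88.9 − 20·log₁₀(56.2/4.1) = 88.9 − 22.74 = 66.16 dB.
conveyor drive: 88.6 − 20·log₁₀(19.5/3.0) = 88.6 − 16.26 = 72.34 dB.
ultrasonic cleaner: 72.7 − 20·log₁₀(26.2/2.7) = 72.7 − 19.74 = 52.96 dB.
Σ 10^(L/10) = 2.148e+07 → L_total = 10·log₁₀(2.148e+07) = 73.32 dB.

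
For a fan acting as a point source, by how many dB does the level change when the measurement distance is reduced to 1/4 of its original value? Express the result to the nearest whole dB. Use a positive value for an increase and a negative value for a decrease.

Point-source spreading: ΔL = −20·log₁₀(r₂/r₁).
ΔL = −20·log₁₀(0.25) = +12.04 dB.

+12 dB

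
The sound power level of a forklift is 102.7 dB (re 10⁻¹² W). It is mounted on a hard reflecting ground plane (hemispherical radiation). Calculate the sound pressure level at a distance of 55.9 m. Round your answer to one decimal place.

The power spreads over a hemisphere of area 2π·r², so L_p = L_w − 10·log₁₀(2π·r²).
2π·r² = 1.963e+04 m², 10·log₁₀ of that is 42.930 dB.
L_p = 102.7 − 42.930 = 59.77 dB.

59.8 dB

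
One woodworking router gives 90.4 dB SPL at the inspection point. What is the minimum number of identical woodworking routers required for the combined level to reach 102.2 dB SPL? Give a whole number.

The shortfall is 102.2 − 90.4 = 11.8 dB, and N units add 10·log₁₀ N, so need 10·log₁₀ N ≥ 11.8.
N ≥ 10^(11.8/10) = 15.136, so N = 16.

16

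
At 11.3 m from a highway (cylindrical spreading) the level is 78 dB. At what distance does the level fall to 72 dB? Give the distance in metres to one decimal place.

Line-source spreading drops the level by 10·log₁₀(r₂/r₁); inverting, r₂/r₁ = 10^(ΔL/10).
r₂ = 11.3·10^((78−72)/10) = 11.3·10^(6.0/10) = 44.99 m.

45.0 m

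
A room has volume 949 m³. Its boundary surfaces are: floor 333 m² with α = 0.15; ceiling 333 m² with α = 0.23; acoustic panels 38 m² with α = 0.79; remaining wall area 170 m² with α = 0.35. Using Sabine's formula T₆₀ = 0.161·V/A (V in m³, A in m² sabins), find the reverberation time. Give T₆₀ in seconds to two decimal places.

0.71 s

A = Σ Sᵢαᵢ = 333·0.15 + 333·0.23 + 38·0.79 + 170·0.35 = 216.06 m².
T₆₀ = 0.161 × 949 / 216.06 = 0.707 s.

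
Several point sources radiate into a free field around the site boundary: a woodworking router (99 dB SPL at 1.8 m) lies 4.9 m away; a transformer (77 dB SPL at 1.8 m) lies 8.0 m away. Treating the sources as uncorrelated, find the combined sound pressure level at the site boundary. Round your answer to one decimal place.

First find each source's level at the receiver (point-source: −20·log₁₀(r/r_ref)), then combine on an intensity basis.
woodworking router: 99 − 20·log₁₀(4.9/1.8) = 99 − 8.70 = 90.30 dB SPL.
transformer: 77 − 20·log₁₀(8.0/1.8) = 77 − 12.96 = 64.04 dB SPL.
Σ 10^(L/10) = 1.074e+09 → L_total = 10·log₁₀(1.074e+09) = 90.31 dB SPL.

90.3 dB SPL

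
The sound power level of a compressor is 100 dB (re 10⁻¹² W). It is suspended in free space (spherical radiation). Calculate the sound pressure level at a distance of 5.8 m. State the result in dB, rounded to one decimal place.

73.7 dB

The power spreads over a sphere of area 4π·r², so L_p = L_w − 10·log₁₀(4π·r²).
4π·r² = 422.7 m², 10·log₁₀ of that is 26.261 dB.
L_p = 100 − 26.261 = 73.74 dB.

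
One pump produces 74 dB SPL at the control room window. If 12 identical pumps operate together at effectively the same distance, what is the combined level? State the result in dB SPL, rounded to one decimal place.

84.8 dB SPL

With 12 equal, uncorrelated contributions the intensity is 12× that of one unit, giving a rise of 10·log₁₀ 12.
L_total = 74 + 10·log₁₀(12) = 74 + 10.792 = 84.79 dB SPL.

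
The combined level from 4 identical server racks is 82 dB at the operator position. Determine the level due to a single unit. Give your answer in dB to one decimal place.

Dividing the total intensity by 4 lowers the level by 10·log₁₀ 4 = 6.021 dB: L₁ = 82 − 6.021.

76.0 dB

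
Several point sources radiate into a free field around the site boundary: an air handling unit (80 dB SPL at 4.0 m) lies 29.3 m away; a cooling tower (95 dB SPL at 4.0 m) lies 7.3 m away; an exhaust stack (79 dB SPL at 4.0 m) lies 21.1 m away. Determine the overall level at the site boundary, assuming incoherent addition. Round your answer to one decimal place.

First find each source's level at the receiver (point-source: −20·log₁₀(r/r_ref)), then combine on an intensity basis.
air handling unit: 80 − 20·log₁₀(29.3/4.0) = 80 − 17.30 = 62.70 dB SPL.
cooling tower: 95 − 20·log₁₀(7.3/4.0) = 95 − 5.23 = 89.77 dB SPL.
exhaust stack: 79 − 20·log₁₀(21.1/4.0) = 79 − 14.44 = 64.56 dB SPL.
Σ 10^(L/10) = 9.542e+08 → L_total = 10·log₁₀(9.542e+08) = 89.80 dB SPL.

89.8 dB SPL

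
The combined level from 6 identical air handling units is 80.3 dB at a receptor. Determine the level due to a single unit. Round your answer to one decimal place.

72.5 dB

For N identical incoherent sources L_total = L₁ + 10·log₁₀ N, so L₁ = 80.3 − 10·log₁₀(6) = 80.3 − 7.782.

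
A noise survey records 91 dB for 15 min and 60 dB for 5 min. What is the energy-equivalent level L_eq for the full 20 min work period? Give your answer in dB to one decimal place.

89.8 dB

Weight each interval's intensity by its duration and average over T = 20 min:
Σ tᵢ·10^(Lᵢ/10) = 15·10^(91/10) + 5·10^(60/10) = 1.889e+10.
L_eq = 10·log₁₀(1.889e+10/20) = 89.75 dB.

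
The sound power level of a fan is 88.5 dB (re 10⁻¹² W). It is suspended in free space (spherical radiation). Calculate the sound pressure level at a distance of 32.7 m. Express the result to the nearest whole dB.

47 dB

The power spreads over a sphere of area 4π·r², so L_p = L_w − 10·log₁₀(4π·r²).
4π·r² = 1.344e+04 m², 10·log₁₀ of that is 41.283 dB.
L_p = 88.5 − 41.283 = 47.22 dB.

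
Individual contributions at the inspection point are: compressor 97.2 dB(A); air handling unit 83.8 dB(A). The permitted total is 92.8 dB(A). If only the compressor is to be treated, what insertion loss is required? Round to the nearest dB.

5 dB

Fixed contribution from the other source: Σ 10^(L/10) = 10^(83.8/10) = 2.399e+08 (83.80 dB(A)).
To meet 92.8 dB(A) overall, the treated compressor may contribute at most 10^(92.8/10) − 2.399e+08 = 1.666e+09, i.e. 92.22 dB(A).
So the compressor must be reduced from 97.2 to 92.22 dB(A): IL = 4.98 dB.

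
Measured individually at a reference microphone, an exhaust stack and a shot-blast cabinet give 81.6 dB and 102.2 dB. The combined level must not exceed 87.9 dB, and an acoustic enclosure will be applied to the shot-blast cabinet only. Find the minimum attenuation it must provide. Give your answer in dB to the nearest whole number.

15 dB

Everything except the shot-blast cabinet sums to 10^(81.6/10) = 1.445e+08 in linear terms, 81.60 dB.
To meet 87.9 dB overall, the treated shot-blast cabinet may contribute at most 10^(87.9/10) − 1.445e+08 = 4.721e+08, i.e. 86.74 dB.
Required insertion loss = 102.2 − 86.74 = 15.46 dB.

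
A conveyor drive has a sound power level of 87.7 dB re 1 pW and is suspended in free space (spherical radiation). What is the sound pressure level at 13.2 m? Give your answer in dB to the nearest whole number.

The power spreads over a sphere of area 4π·r², so L_p = L_w − 10·log₁₀(4π·r²).
4π·r² = 2190 m², 10·log₁₀ of that is 33.404 dB.
L_p = 87.7 − 33.404 = 54.30 dB.

54 dB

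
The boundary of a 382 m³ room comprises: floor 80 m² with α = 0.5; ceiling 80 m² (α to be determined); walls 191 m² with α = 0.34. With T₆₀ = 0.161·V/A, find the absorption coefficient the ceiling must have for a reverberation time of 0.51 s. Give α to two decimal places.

0.20

Required total absorption A = 0.161·382/0.51 = 120.59 m².
Absorption from the other surfaces = 80·0.5 + 191·0.34 = 104.94 m², so the ceiling must supply 15.65 m² over 80 m².
α = 15.65/80 = 0.196.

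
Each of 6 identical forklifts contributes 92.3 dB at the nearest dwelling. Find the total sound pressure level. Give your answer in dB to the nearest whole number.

With 6 equal, uncorrelated contributions the intensity is 6× that of one unit, giving a rise of 10·log₁₀ 6.
L_total = 92.3 + 10·log₁₀(6) = 92.3 + 7.782 = 100.08 dB.

100 dB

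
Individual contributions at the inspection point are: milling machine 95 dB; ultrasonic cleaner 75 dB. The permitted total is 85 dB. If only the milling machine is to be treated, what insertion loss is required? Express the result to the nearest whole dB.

10 dB

Fixed contribution from the other source: Σ 10^(L/10) = 10^(75/10) = 3.162e+07 (75.00 dB).
The limit corresponds to 10^(85/10) = 3.162e+08; subtracting the fixed part leaves 2.846e+08 for the milling machine, i.e. 84.54 dB.
Required insertion loss = 95 − 84.54 = 10.46 dB.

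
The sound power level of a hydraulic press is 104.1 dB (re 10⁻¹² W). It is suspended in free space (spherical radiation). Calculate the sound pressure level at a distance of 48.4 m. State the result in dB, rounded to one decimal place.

59.4 dB

L_p = L_w − 10·log₁₀(4π·r²) with r = 48.4 m.
4π·r² = 2.944e+04 m², 10·log₁₀ of that is 44.689 dB.
L_p = 104.1 − 44.689 = 59.41 dB.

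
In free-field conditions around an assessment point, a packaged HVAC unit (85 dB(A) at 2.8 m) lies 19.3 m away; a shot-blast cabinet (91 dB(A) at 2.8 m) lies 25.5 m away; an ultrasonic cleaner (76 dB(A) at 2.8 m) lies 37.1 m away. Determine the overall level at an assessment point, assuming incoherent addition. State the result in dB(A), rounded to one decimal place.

73.4 dB(A)

Apply inverse-square spreading to bring every level to the receiver, then sum 10^(L/10).
packaged HVAC unit: 85 − 20·log₁₀(19.3/2.8) = 85 − 16.77 = 68.23 dB(A).
shot-blast cabinet: 91 − 20·log₁₀(25.5/2.8) = 91 − 19.19 = 71.81 dB(A).
ultrasonic cleaner: 76 − 20·log₁₀(37.1/2.8) = 76 − 22.44 = 53.56 dB(A).
Σ 10^(L/10) = 2.206e+07 → L_total = 10·log₁₀(2.206e+07) = 73.44 dB(A).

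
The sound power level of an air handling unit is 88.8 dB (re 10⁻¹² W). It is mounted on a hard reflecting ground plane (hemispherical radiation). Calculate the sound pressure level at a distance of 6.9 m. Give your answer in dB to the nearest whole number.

The power spreads over a hemisphere of area 2π·r², so L_p = L_w − 10·log₁₀(2π·r²).
2π·r² = 299.1 m², 10·log₁₀ of that is 24.759 dB.
L_p = 88.8 − 24.759 = 64.04 dB.

64 dB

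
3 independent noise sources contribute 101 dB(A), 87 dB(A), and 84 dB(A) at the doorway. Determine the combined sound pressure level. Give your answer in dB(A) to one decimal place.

101.3 dB(A)

Incoherent sources combine by intensity addition: L_total = 10·log₁₀(Σ 10^(L_i/10)).
Σ 10^(L/10) = 10^(101/10) + 10^(87/10) + 10^(84/10) = 1.334e+10.
L_total = 10·log₁₀(1.334e+10) = 101.25 dB(A).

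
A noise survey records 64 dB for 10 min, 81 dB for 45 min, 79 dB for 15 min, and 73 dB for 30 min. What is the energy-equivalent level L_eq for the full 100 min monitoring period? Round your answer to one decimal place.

78.7 dB

The energy average is taken in the linear domain: L_eq = 10·log₁₀[(Σ tᵢ·10^(Lᵢ/10))/T], T = 100 min.
Σ tᵢ·10^(Lᵢ/10) = 10·10^(64/10) + 45·10^(81/10) + 15·10^(79/10) + 30·10^(73/10) = 7.480e+09.
L_eq = 10·log₁₀(7.480e+09/100) = 78.74 dB.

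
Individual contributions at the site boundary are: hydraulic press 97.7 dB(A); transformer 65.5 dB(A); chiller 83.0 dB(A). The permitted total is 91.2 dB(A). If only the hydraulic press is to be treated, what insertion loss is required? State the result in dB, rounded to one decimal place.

7.2 dB

Fixed contribution from the other sources: Σ 10^(L/10) = 10^(65.5/10) + 10^(83.0/10) = 2.031e+08 (83.08 dB(A)).
The limit corresponds to 10^(91.2/10) = 1.318e+09; subtracting the fixed part leaves 1.115e+09 for the hydraulic press, i.e. 90.47 dB(A).
Required insertion loss = 97.7 − 90.47 = 7.23 dB.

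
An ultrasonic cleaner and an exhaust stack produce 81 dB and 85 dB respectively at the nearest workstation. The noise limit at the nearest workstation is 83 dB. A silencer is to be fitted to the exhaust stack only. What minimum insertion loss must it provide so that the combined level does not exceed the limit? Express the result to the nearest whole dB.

The untreated sources together contribute 10^(81/10) = 1.259e+08, i.e. 81.00 dB.
To meet 83 dB overall, the treated exhaust stack may contribute at most 10^(83/10) − 1.259e+08 = 7.363e+07, i.e. 78.67 dB.
Required insertion loss = 85 − 78.67 = 6.33 dB.

6 dB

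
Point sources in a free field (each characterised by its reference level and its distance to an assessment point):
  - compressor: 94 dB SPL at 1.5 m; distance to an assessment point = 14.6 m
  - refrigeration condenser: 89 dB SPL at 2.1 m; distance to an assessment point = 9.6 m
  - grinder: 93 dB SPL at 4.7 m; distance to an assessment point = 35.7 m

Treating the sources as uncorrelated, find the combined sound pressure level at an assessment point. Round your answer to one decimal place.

80.0 dB SPL

Apply inverse-square spreading to bring every level to the receiver, then sum 10^(L/10).
compressor: 94 − 20·log₁₀(14.6/1.5) = 94 − 19.77 = 74.23 dB SPL.
refrigeration condenser: 89 − 20·log₁₀(9.6/2.1) = 89 − 13.20 = 75.80 dB SPL.
grinder: 93 − 20·log₁₀(35.7/4.7) = 93 − 17.61 = 75.39 dB SPL.
Σ 10^(L/10) = 9.911e+07 → L_total = 10·log₁₀(9.911e+07) = 79.96 dB SPL.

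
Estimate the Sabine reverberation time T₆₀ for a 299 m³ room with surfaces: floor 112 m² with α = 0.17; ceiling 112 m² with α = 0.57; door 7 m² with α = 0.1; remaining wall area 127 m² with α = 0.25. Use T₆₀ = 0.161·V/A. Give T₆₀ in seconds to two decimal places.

0.42 s

Total absorption A = 112·0.17 + 112·0.57 + 7·0.1 + 127·0.25 = 115.33 m² sabins.
T₆₀ = 0.161 × 299 / 115.33 = 0.417 s.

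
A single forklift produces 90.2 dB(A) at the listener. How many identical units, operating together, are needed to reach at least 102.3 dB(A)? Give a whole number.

Need L₁ + 10·log₁₀ N ≥ 102.3, i.e. log₁₀ N ≥ 1.21.
N ≥ 10^(12.1/10) = 16.218, so N = 17.

17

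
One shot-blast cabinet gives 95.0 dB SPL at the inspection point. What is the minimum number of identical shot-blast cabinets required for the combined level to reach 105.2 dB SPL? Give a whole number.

11

N identical sources give L₁ + 10·log₁₀ N, so require 10·log₁₀ N ≥ 105.2 − 95.0 = 10.2 dB.
N ≥ 10^(10.2/10) = 10.471, so N = 11.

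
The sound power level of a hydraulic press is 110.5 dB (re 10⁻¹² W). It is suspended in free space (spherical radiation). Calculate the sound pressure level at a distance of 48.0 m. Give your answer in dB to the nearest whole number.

L_p = L_w − 10·log₁₀(4π·r²) with r = 48.0 m.
4π·r² = 2.895e+04 m², 10·log₁₀ of that is 44.617 dB.
L_p = 110.5 − 44.617 = 65.88 dB.

66 dB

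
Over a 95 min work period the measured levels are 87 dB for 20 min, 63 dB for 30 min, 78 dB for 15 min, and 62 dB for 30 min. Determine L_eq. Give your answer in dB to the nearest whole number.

81 dB

The energy average is taken in the linear domain: L_eq = 10·log₁₀[(Σ tᵢ·10^(Lᵢ/10))/T], T = 95 min.
Σ tᵢ·10^(Lᵢ/10) = 20·10^(87/10) + 30·10^(63/10) + 15·10^(78/10) + 30·10^(62/10) = 1.108e+10.
L_eq = 10·log₁₀(1.108e+10/95) = 80.67 dB.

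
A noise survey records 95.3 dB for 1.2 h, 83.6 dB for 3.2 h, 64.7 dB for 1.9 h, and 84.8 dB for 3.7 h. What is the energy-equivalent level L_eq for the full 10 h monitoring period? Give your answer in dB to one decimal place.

87.7 dB

The energy average is taken in the linear domain: L_eq = 10·log₁₀[(Σ tᵢ·10^(Lᵢ/10))/T], T = 10 h.
Σ tᵢ·10^(Lᵢ/10) = 1.2·10^(95.3/10) + 3.2·10^(83.6/10) + 1.9·10^(64.7/10) + 3.7·10^(84.8/10) = 5.922e+09.
L_eq = 10·log₁₀(5.922e+09/10) = 87.72 dB.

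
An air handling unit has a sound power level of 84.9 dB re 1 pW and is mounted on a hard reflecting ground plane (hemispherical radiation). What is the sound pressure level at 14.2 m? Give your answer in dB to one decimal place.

L_p = L_w − 10·log₁₀(2π·r²) with r = 14.2 m.
2π·r² = 1267 m², 10·log₁₀ of that is 31.028 dB.
L_p = 84.9 − 31.028 = 53.87 dB.

53.9 dB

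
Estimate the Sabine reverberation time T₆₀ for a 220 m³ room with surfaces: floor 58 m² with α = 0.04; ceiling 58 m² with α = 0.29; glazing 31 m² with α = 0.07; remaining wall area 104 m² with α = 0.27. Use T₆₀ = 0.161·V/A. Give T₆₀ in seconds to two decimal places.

A = Σ Sᵢαᵢ = 58·0.04 + 58·0.29 + 31·0.07 + 104·0.27 = 49.39 m².
T₆₀ = 0.161·V/A = 0.161·220/49.39 = 0.717 s.

0.72 s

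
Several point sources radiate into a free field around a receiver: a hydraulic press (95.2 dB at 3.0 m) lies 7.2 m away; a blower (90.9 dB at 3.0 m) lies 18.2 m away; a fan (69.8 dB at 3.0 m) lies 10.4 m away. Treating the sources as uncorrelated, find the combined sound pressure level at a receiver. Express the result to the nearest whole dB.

88 dB

Propagate each source to the receiver with L = L_ref − 20·log₁₀(r/r_ref), then add intensities.
hydraulic press: 95.2 − 20·log₁₀(7.2/3.0) = 95.2 − 7.60 = 87.60 dB.
blower: 90.9 − 20·log₁₀(18.2/3.0) = 90.9 − 15.66 = 75.24 dB.
fan: 69.8 − 20·log₁₀(10.4/3.0) = 69.8 − 10.80 = 59.00 dB.
Σ 10^(L/10) = 6.091e+08 → L_total = 10·log₁₀(6.091e+08) = 87.85 dB.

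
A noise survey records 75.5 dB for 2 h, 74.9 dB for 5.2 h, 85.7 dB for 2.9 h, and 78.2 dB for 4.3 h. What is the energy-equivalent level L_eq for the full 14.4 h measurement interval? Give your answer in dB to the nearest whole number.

80 dB

The energy average is taken in the linear domain: L_eq = 10·log₁₀[(Σ tᵢ·10^(Lᵢ/10))/T], T = 14.4 h.
Σ tᵢ·10^(Lᵢ/10) = 2·10^(75.5/10) + 5.2·10^(74.9/10) + 2.9·10^(85.7/10) + 4.3·10^(78.2/10) = 1.593e+09.
L_eq = 10·log₁₀(1.593e+09/14.4) = 80.44 dB.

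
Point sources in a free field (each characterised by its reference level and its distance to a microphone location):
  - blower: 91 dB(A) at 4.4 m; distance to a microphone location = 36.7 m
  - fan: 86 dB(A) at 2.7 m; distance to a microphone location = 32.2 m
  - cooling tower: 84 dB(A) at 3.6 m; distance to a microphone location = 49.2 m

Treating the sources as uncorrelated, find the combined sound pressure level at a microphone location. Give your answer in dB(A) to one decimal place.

73.5 dB(A)

Apply inverse-square spreading to bring every level to the receiver, then sum 10^(L/10).
blower: 91 − 20·log₁₀(36.7/4.4) = 91 − 18.42 = 72.58 dB(A).
fan: 86 − 20·log₁₀(32.2/2.7) = 86 − 21.53 = 64.47 dB(A).
cooling tower: 84 − 20·log₁₀(49.2/3.6) = 84 − 22.71 = 61.29 dB(A).
Σ 10^(L/10) = 2.224e+07 → L_total = 10·log₁₀(2.224e+07) = 73.47 dB(A).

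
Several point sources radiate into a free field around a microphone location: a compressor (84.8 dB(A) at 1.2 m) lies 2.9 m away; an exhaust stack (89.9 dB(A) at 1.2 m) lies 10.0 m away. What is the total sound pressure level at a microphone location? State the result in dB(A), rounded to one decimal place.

Apply inverse-square spreading to bring every level to the receiver, then sum 10^(L/10).
compressor: 84.8 − 20·log₁₀(2.9/1.2) = 84.8 − 7.66 = 77.14 dB(A).
exhaust stack: 89.9 − 20·log₁₀(10.0/1.2) = 89.9 − 18.42 = 71.48 dB(A).
Σ 10^(L/10) = 6.578e+07 → L_total = 10·log₁₀(6.578e+07) = 78.18 dB(A).

78.2 dB(A)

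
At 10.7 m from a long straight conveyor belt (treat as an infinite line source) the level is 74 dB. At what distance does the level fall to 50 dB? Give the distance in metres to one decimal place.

2687.7 m

Line-source spreading drops the level by 10·log₁₀(r₂/r₁); inverting, r₂/r₁ = 10^(ΔL/10).
r₂ = 10.7·10^((74−50)/10) = 10.7·10^(24.0/10) = 2687.72 m.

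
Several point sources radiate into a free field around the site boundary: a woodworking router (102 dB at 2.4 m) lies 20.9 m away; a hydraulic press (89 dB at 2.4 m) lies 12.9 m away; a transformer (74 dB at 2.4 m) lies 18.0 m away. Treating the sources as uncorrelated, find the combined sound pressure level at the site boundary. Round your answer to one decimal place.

83.7 dB

First find each source's level at the receiver (point-source: −20·log₁₀(r/r_ref)), then combine on an intensity basis.
woodworking router: 102 − 20·log₁₀(20.9/2.4) = 102 − 18.80 = 83.20 dB.
hydraulic press: 89 − 20·log₁₀(12.9/2.4) = 89 − 14.61 = 74.39 dB.
transformer: 74 − 20·log₁₀(18.0/2.4) = 74 − 17.50 = 56.50 dB.
Σ 10^(L/10) = 2.369e+08 → L_total = 10·log₁₀(2.369e+08) = 83.75 dB.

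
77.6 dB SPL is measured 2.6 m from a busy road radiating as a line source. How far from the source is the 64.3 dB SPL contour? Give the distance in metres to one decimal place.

55.6 m

Line-source spreading drops the level by 10·log₁₀(r₂/r₁); inverting, r₂/r₁ = 10^(ΔL/10).
r₂ = 2.6·10^((77.6−64.3)/10) = 2.6·10^(13.3/10) = 55.59 m.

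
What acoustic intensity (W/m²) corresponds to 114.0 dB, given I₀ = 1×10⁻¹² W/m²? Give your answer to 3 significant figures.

I/I₀ = 10^(114.0/10) = 2.512e+11, so I = 2.512e+11 × 10⁻¹² W/m².

0.251 W/m²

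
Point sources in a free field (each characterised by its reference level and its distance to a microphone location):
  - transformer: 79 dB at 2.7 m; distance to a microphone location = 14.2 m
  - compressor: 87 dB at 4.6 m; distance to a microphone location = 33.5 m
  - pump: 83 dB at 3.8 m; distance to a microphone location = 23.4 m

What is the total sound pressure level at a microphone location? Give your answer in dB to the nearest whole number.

72 dB

First find each source's level at the receiver (point-source: −20·log₁₀(r/r_ref)), then combine on an intensity basis.
transformer: 79 − 20·log₁₀(14.2/2.7) = 79 − 14.42 = 64.58 dB.
compressor: 87 − 20·log₁₀(33.5/4.6) = 87 − 17.25 = 69.75 dB.
pump: 83 − 20·log₁₀(23.4/3.8) = 83 − 15.79 = 67.21 dB.
Σ 10^(L/10) = 1.758e+07 → L_total = 10·log₁₀(1.758e+07) = 72.45 dB.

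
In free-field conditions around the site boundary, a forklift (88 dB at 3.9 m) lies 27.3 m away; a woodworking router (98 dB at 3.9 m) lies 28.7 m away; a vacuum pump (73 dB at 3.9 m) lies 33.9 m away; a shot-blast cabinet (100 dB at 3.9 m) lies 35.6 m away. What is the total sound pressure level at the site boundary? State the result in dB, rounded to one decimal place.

Propagate each source to the receiver with L = L_ref − 20·log₁₀(r/r_ref), then add intensities.
forklift: 88 − 20·log₁₀(27.3/3.9) = 88 − 16.90 = 71.10 dB.
woodworking router: 98 − 20·log₁₀(28.7/3.9) = 98 − 17.34 = 80.66 dB.
vacuum pump: 73 − 20·log₁₀(33.9/3.9) = 73 − 18.78 = 54.22 dB.
shot-blast cabinet: 100 − 20·log₁₀(35.6/3.9) = 100 − 19.21 = 80.79 dB.
Σ 10^(L/10) = 2.497e+08 → L_total = 10·log₁₀(2.497e+08) = 83.97 dB.

84.0 dB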